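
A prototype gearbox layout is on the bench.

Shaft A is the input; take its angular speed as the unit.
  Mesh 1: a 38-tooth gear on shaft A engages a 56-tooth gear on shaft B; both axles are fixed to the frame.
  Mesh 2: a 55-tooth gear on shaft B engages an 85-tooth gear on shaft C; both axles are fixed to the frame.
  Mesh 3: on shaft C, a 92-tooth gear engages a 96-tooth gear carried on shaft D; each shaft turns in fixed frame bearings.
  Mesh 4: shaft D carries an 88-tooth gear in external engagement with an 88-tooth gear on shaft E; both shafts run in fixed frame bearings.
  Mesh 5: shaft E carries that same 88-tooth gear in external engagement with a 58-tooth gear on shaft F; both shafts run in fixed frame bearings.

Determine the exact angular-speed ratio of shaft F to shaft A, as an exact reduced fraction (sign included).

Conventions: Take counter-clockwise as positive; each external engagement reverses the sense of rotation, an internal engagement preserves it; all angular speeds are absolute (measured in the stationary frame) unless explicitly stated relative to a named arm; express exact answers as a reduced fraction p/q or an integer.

class = fixed-axis compound train [5 meshes; 5 ratios multiply, 5 sense flips]
mesh 1 [38T→56T]: running ratio 19/28, sense −
mesh 2 [55T→85T]: running ratio 209/476, sense +
mesh 3 [92T→96T]: running ratio 4807/11424, sense −
mesh 4 [88T→88T]: running ratio 4807/11424, sense +
mesh 5 [88T→58T]: running ratio 52877/82824, sense −
ω_out/ω_in = -52877/82824

-52877/82824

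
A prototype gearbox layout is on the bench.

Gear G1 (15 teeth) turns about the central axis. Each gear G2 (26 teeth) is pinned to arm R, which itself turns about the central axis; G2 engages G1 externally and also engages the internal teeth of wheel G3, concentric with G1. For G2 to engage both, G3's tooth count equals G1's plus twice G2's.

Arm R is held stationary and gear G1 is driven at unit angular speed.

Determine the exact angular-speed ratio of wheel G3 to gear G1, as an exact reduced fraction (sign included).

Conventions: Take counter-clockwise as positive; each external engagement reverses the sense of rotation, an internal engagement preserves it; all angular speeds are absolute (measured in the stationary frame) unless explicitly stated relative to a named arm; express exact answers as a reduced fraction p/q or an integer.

-15/67

recognized (axles ride arm R): planetary set, 15/26/67 teeth
ring teeth: 15 + 2·26 = 67
15(ω_sun−ω_arm) = −67(ω_ring−ω_arm),  ω_arm = 0, ω_sun = 1
ω_ring = 0 − (15/67)(1−0) = -15/67
ω_out/ω_in = -15/67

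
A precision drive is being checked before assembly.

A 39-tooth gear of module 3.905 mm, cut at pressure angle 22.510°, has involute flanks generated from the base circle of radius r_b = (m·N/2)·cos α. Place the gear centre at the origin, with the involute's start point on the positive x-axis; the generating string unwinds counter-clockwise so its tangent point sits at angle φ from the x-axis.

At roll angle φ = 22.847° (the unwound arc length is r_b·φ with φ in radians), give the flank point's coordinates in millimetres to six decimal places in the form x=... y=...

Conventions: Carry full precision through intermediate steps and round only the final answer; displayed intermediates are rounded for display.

x=75.718382 y=1.463244

topology: single-mesh involute geometry — m = 3.905, N = 39
pitch radius r_p = m·N/2 = 3.905·39/2 = 76.147500
base radius r_b = r_p·cos α = 76.147500·cos 22.510° = 70.346030
roll angle φ = 22.847° = 0.39875537 rad
x = r_b·(cos φ + φ·sin φ) = 75.718382
y = r_b·(sin φ − φ·cos φ) = 1.463244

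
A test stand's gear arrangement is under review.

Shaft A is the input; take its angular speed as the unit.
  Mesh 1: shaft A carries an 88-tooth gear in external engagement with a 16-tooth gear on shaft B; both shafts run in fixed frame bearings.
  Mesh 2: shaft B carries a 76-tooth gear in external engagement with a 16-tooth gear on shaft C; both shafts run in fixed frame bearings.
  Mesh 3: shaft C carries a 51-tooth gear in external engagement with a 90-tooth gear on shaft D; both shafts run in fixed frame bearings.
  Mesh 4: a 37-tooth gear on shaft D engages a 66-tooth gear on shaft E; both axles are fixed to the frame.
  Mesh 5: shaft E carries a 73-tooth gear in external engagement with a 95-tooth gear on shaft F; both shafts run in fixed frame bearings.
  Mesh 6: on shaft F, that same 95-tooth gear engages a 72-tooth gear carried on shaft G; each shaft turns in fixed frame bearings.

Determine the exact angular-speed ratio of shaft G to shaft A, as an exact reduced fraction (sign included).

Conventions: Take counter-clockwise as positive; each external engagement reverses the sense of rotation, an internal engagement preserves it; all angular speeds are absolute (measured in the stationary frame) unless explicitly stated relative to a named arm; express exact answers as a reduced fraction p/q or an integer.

872423/103680

class = fixed-axis compound train [6 meshes; 6 ratios multiply, 6 sense flips]
mesh 1 [88T→16T]: running ratio 11/2, sense −
mesh 2 [76T→16T]: running ratio 209/8, sense +
mesh 3 [51T→90T]: running ratio 3553/240, sense −
mesh 4 [37T→66T]: running ratio 11951/1440, sense +
mesh 5 [73T→95T]: running ratio 45917/7200, sense −
mesh 6 [95T→72T]: running ratio 872423/103680, sense +
ω_out/ω_in = 872423/103680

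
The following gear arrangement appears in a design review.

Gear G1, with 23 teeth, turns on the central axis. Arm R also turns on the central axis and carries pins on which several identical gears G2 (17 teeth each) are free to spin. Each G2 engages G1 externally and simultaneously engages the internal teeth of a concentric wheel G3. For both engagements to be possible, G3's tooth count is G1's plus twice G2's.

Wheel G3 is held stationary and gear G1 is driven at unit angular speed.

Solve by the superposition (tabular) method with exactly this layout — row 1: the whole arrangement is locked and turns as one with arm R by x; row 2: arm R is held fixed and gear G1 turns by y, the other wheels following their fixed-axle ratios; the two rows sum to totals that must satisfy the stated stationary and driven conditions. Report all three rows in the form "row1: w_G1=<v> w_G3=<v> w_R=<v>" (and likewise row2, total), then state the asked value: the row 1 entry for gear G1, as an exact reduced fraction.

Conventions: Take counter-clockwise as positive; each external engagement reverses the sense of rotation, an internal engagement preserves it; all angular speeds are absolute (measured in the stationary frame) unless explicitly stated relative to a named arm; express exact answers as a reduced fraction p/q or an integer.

recognized (axles ride arm R): planetary set, 23/17/57 teeth
row 1: whole set turns with the arm by x
row 2 — arm fixed, fixed-axis ratios: sun y, ring −(23/57)·y, arm 0
boundary: total ω_ring = x − (23/57)·y = 0 and total ω_sun = x + y = 1  ⇒  y = 57/80, x = 23/80
row 2 ring = −(23/57)·57/80 = -23/80
totals (row 1 + row 2): sun 23/80 + 57/80 = 1, ring 23/80 + (-23/80) = 0, arm 23/80 + 0 = 23/80
asked cell (row1, sun) = 23/80

row1: w_G1=23/80 w_G3=23/80 w_R=23/80
row2: w_G1=57/80 w_G3=-23/80 w_R=0
total: w_G1=1 w_G3=0 w_R=23/80
asked value: 23/80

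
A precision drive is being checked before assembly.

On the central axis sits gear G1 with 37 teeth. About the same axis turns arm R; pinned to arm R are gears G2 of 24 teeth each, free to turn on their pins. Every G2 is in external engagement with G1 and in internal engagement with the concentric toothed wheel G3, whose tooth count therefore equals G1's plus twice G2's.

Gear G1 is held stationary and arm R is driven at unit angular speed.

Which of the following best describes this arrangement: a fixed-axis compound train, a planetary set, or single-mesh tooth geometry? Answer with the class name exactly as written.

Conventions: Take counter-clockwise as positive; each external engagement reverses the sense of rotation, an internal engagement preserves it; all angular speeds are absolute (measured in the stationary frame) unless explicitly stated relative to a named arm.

planetary set

recognized (axles ride arm R): planetary set, 37/24/85 teeth
classification: planetary set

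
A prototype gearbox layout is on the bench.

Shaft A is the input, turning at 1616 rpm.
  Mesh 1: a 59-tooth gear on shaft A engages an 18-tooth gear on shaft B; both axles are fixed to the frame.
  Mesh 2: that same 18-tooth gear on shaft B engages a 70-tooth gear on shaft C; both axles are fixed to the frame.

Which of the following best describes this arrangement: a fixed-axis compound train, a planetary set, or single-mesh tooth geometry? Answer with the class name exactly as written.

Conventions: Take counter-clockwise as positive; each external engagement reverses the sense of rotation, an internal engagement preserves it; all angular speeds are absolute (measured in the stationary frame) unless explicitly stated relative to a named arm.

class = fixed-axis compound train [2 meshes; 2 ratios multiply, 2 sense flips]
classification: fixed-axis compound train

fixed-axis compound train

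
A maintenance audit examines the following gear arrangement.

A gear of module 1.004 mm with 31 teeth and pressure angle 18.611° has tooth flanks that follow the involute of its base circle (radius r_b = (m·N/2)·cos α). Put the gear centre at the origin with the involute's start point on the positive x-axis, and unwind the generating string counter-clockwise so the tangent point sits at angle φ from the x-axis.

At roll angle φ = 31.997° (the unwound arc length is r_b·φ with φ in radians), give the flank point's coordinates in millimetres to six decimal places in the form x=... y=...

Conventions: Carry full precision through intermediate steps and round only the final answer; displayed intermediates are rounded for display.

recognized (one wheel, involute flank): single-mesh tooth geometry, m = 1.004, N = 31
pitch radius r_p = m·N/2 = 1.004·31/2 = 15.562000
base radius r_b = r_p·cos α = 15.562000·cos 18.611° = 14.748219
roll angle φ = 31.997° = 0.55845300 rad
x = r_b·(cos φ + φ·sin φ) = 16.871756
y = r_b·(sin φ − φ·cos φ) = 0.829799

x=16.871756 y=0.829799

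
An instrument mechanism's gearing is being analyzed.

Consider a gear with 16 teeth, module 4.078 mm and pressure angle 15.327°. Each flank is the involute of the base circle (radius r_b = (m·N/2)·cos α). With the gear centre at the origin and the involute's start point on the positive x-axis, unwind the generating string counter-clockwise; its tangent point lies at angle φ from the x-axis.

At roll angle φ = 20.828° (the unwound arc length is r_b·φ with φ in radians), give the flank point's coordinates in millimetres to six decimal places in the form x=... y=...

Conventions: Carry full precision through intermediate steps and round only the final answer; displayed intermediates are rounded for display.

single-mesh involute tooth geometry (16T wheel at module 4.078)
pitch radius r_p = m·N/2 = 4.078·16/2 = 32.624000
base radius r_b = r_p·cos α = 32.624000·cos 15.327° = 31.463661
roll angle φ = 20.828° = 0.36351718 rad
x = r_b·(cos φ + φ·sin φ) = 33.474364
y = r_b·(sin φ − φ·cos φ) = 0.497179

x=33.474364 y=0.497179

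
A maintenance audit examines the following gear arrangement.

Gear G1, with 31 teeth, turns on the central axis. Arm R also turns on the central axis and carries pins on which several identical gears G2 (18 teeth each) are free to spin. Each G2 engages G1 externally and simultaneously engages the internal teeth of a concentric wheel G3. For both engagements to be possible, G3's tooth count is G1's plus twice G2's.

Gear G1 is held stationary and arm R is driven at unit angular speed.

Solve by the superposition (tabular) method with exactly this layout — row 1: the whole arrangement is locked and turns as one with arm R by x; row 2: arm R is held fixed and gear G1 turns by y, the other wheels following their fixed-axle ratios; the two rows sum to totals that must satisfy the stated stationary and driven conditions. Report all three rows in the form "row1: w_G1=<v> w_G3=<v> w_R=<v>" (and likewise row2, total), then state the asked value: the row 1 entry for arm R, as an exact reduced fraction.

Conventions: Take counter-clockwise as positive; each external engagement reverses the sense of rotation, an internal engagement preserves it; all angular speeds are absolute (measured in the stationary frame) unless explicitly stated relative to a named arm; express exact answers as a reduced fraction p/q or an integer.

row1: w_G1=1 w_G3=1 w_R=1
row2: w_G1=-1 w_G3=31/67 w_R=0
total: w_G1=0 w_G3=98/67 w_R=1
asked value: 1

topology: planetary set — G1 31T / G2 18T / G3 67T, arm = carrier (Willis)
row 1: whole set turns with the arm by x
superposition row 2 [arm held]: sun y, ring −(31/67)·y, arm 0
boundary: total ω_sun = x + y = 0 and total ω_arm = x = 1  ⇒  y = -1, x = 1
row 2 ring = −(31/67)·(-1) = 31/67
totals (row 1 + row 2): sun 1 + (-1) = 0, ring 1 + 31/67 = 98/67, arm 1 + 0 = 1
asked cell (row1, arm) = 1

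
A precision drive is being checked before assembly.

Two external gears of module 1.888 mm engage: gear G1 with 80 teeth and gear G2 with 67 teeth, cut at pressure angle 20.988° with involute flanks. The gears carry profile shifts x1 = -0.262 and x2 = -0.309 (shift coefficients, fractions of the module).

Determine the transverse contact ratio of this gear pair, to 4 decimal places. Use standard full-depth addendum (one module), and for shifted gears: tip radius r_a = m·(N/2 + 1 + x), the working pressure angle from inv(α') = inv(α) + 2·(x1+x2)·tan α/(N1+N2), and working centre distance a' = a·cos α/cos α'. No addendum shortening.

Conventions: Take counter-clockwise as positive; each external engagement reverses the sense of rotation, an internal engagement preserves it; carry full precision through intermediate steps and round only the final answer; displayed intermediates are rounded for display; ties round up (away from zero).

1.8570

topology: single-mesh involute geometry — m = 1.888, 80T/67T pair
base radii: r_b1 = 70.509661, r_b2 = 59.051841
tip radii: r_a1 = 76.913344, r_a2 = 64.552608
inv(α') = inv(20.988°) + 2·(-0.262-0.309)·tan α/(80+67) = 0.01433379  ⇒  α' = 19.74984°
a' = a·cos α / cos α' = 138.7680·cos 20.988°/cos 19.74984° = 137.659020
action lengths: √(r_a1²−r_b1²) = 30.725401, √(r_a2²−r_b2²) = 26.075262
base pitch p_b = π·m·cos α = 5.537816
CR = (30.725401 + 26.075262 − 137.659020·sin 19.74984°)/5.537816 = 1.857005
contact ratio ≈ 1.8570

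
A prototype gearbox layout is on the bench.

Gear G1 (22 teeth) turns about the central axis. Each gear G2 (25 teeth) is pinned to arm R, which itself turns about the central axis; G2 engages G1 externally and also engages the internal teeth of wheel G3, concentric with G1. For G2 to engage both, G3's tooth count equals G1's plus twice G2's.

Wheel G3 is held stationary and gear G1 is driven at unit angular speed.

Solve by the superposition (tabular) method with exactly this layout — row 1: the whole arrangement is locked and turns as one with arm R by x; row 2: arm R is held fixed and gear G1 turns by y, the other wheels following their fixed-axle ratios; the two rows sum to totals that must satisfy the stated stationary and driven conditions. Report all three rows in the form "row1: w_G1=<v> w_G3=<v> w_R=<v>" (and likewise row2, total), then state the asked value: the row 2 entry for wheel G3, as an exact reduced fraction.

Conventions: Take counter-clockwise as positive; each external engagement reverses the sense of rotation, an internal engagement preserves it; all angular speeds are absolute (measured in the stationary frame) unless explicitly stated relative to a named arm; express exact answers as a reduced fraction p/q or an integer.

row1: w_G1=11/47 w_G3=11/47 w_R=11/47
row2: w_G1=36/47 w_G3=-11/47 w_R=0
total: w_G1=1 w_G3=0 w_R=11/47
asked value: -11/47

recognized (axles ride arm R): planetary set, 22/25/72 teeth
row 1: whole set turns with the arm by x
superposition row 2 [arm held]: sun y, ring −(22/72)·y, arm 0
boundary: total ω_ring = x − (22/72)·y = 0 and total ω_sun = x + y = 1  ⇒  y = 36/47, x = 11/47
row 2 ring = −(22/72)·36/47 = -11/47
totals (row 1 + row 2): sun 11/47 + 36/47 = 1, ring 11/47 + (-11/47) = 0, arm 11/47 + 0 = 11/47
asked cell (row2, ring) = -11/47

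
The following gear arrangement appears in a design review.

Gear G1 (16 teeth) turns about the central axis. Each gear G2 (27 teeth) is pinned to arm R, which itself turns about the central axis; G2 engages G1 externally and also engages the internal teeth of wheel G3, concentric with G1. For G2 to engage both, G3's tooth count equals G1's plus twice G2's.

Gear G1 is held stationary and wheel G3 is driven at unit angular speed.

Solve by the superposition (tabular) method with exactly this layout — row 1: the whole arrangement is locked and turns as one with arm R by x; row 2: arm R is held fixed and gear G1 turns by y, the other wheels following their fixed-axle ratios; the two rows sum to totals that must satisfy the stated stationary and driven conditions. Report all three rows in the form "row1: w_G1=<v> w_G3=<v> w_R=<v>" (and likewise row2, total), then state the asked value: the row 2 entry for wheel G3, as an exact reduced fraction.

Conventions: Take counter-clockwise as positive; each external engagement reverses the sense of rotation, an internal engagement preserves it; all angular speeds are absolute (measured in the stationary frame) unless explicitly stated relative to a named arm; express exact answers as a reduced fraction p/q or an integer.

planetary set (16T centre, 27T on arm, 70T internal) — Willis relation
superposition row 1 [locked train]: every member turns x
row 2: sun turns y, ring = −(16/70)·y, arm 0
boundary: total ω_sun = x + y = 0 and total ω_ring = x − (16/70)·y = 1  ⇒  y = -35/43, x = 35/43
row 2 ring = −(16/70)·(-35/43) = 8/43
totals (row 1 + row 2): sun 35/43 + (-35/43) = 0, ring 35/43 + 8/43 = 1, arm 35/43 + 0 = 35/43
asked cell (row2, ring) = 8/43

row1: w_G1=35/43 w_G3=35/43 w_R=35/43
row2: w_G1=-35/43 w_G3=8/43 w_R=0
total: w_G1=0 w_G3=1 w_R=35/43
asked value: 8/43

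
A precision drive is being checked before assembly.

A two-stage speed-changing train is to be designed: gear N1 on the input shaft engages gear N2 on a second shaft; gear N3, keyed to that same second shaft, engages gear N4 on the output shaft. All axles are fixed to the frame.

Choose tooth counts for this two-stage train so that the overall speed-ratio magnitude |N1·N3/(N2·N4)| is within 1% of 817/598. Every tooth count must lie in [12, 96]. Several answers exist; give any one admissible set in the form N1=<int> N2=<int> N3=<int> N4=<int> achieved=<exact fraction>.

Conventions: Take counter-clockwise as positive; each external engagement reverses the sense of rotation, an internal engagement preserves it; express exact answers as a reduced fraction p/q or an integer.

N1=19 N2=13 N3=43 N4=46 achieved=817/598

2-stage fixed-axis compound train for ratio 817/598
target = 817/598 in lowest terms: an exact hit needs N1·N3 = k·817 and N2·N4 = k·598 for one integer k, every count in [12, 96]; additionally prefer no 1:1 stage (N1 ≠ N2, N3 ≠ N4)
k = 1: N1·N3 = 817 = 19·43, N2·N4 = 598 = 13·46
achieved = 19·43/(13·46) = 817/598; |achieved − target| = 0 ≤ 817/59800 ✓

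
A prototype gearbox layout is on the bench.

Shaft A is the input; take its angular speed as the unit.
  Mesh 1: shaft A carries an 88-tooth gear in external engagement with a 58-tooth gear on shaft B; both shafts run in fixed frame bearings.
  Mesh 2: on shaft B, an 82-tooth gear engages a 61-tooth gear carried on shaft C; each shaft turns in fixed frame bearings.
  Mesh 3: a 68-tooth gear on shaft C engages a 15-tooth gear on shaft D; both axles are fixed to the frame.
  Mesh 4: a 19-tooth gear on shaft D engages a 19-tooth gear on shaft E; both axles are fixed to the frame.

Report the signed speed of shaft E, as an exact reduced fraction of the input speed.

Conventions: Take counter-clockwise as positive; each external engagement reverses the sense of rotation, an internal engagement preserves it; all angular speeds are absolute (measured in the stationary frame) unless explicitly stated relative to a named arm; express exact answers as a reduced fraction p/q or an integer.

245344/26535

4-mesh fixed-axis compound train (all bearings frame-fixed)
mesh 1 [88T→58T]: |ω|/ω_in = 1×88/58 = 44/29, sense flips to −
mesh 2 [82T→61T]: |ω|/ω_in = (44/29)×82/61 = 3608/1769, sense flips to +
mesh 3 [68T→15T]: |ω|/ω_in = (3608/1769)×68/15 = 245344/26535, sense flips to −
mesh 4 [19T→19T]: |ω|/ω_in = (245344/26535)×19/19 = 245344/26535, sense flips to +
signed output speed (× input speed) = 245344/26535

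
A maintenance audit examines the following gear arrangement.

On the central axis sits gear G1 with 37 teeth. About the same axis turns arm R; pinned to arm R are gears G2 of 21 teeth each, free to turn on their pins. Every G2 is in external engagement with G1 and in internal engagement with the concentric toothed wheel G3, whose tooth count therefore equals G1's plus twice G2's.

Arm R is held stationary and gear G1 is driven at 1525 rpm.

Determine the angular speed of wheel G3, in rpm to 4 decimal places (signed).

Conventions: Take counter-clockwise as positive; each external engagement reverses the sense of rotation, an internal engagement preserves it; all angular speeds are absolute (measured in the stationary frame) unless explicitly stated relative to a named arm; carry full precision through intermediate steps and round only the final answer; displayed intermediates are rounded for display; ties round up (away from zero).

recognized (axles ride arm R): planetary set, 37/21/79 teeth
normalise by the input: solve with ω_sun = 1, then scale by 1525 rpm
ring teeth: 37 + 2·21 = 79
37(ω_sun−ω_arm) = −79(ω_ring−ω_arm),  ω_arm = 0, ω_sun = 1
ω_ring = 0 − (37/79)(1−0) = -37/79
scale: ω_ring = -37/79 × 1525 rpm = -714.2405 rpm

-714.2405 rpm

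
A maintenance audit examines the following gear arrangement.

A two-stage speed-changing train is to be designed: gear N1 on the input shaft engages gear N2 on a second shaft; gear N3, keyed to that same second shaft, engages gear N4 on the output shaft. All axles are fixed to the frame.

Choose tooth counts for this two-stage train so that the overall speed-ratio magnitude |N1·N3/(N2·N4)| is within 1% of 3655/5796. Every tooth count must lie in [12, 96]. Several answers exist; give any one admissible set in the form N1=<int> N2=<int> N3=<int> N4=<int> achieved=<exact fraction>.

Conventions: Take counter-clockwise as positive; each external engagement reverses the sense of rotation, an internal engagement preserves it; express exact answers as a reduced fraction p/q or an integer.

N1=43 N2=63 N3=85 N4=92 achieved=3655/5796

class = fixed-axis compound train [2-stage, 3655/5796 wanted]
target = 3655/5796 in lowest terms: an exact hit needs N1·N3 = k·3655 and N2·N4 = k·5796 for one integer k, every count in [12, 96]; additionally prefer no 1:1 stage (N1 ≠ N2, N3 ≠ N4)
k = 1: N1·N3 = 3655 = 43·85, N2·N4 = 5796 = 63·92
achieved = 43·85/(63·92) = 3655/5796; |achieved − target| = 0 ≤ 731/115920 ✓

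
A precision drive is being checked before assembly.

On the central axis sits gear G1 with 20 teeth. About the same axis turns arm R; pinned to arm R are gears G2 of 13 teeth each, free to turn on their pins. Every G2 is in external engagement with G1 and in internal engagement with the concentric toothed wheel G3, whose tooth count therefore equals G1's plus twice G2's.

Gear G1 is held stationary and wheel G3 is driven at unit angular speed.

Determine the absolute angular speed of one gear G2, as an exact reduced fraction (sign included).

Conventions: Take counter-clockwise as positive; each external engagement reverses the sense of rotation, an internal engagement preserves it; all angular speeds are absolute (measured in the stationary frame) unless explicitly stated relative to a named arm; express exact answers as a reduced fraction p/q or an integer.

23/13

topology: planetary set — G1 20T / G2 13T / G3 46T, arm = carrier (Willis)
ring teeth: 20 + 2·13 = 46
20(ω_sun−ω_arm) = −46(ω_ring−ω_arm),  ω_sun = 0, ω_ring = 1
20(0−ω_arm) = −46(1−ω_arm)  ⇒  66·ω_arm = 46  ⇒  ω_arm = 23/33
sun–planet mesh: 20·(0−23/33) = −13·(ω_p−ω_arm)  ⇒  ω_p−ω_arm = 460/429
ω_p = 23/33 + 460/429 = 23/13
exact speed ratio = 23/13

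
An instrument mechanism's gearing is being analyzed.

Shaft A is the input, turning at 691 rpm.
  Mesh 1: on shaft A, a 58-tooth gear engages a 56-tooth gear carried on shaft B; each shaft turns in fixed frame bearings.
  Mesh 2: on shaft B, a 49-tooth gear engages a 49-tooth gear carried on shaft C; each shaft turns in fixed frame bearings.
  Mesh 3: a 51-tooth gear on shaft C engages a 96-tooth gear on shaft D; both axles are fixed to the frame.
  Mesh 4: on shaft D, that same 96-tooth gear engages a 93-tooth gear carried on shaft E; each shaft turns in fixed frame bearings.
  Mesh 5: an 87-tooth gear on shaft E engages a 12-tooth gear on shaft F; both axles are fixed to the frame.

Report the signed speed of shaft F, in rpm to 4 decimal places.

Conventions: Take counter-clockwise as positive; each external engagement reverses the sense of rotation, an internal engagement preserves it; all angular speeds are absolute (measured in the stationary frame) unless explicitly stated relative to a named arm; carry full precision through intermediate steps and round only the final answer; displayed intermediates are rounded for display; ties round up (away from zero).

-2845.3995 rpm

topology: fixed-axis compound train — 5 meshes, A→F
mesh 1 [58T→56T]: ω = 691.0000×58/56 = 715.6786 rpm, sense flips to −
mesh 2 [49T→49T]: ω = 715.6786×49/49 = 715.6786 rpm, sense flips to +
mesh 3 [51T→96T]: ω = 715.6786×51/96 = 380.2042 rpm, sense flips to −
mesh 4 [96T→93T]: ω = 380.2042×96/93 = 392.4689 rpm, sense flips to +
mesh 5 [87T→12T]: ω = 392.4689×87/12 = 2845.3995 rpm, sense flips to −
signed output speed = -2845.3995 rpm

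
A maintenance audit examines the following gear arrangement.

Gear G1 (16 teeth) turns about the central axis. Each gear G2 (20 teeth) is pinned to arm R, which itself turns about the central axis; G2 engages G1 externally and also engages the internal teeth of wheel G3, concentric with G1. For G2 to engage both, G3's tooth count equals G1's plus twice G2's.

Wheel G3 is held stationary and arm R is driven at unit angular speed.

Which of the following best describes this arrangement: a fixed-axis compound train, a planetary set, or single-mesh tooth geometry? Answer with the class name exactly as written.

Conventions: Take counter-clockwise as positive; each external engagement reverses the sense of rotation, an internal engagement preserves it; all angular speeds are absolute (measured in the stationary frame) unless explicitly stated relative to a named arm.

planetary set

recognized (axles ride arm R): planetary set, 16/20/56 teeth
classification: planetary set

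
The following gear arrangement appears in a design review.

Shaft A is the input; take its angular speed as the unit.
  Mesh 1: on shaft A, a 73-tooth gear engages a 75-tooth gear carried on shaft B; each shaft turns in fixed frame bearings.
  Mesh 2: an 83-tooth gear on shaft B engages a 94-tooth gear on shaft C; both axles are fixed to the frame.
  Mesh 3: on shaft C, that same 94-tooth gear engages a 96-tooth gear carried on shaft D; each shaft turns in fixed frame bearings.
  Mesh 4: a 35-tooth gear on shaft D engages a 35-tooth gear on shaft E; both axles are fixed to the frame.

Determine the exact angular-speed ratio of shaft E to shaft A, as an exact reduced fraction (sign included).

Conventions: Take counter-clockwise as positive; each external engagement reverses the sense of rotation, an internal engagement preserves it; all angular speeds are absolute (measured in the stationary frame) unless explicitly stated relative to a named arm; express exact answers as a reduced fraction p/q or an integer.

6059/7200

class = fixed-axis compound train [4 meshes; 4 ratios multiply, 4 sense flips]
mesh 1 [73T→75T]: running ratio 73/75, sense −
mesh 2 [83T→94T]: running ratio 6059/7050, sense +
mesh 3 [94T→96T]: running ratio 6059/7200, sense −
mesh 4 [35T→35T]: running ratio 6059/7200, sense +
ω_out/ω_in = 6059/7200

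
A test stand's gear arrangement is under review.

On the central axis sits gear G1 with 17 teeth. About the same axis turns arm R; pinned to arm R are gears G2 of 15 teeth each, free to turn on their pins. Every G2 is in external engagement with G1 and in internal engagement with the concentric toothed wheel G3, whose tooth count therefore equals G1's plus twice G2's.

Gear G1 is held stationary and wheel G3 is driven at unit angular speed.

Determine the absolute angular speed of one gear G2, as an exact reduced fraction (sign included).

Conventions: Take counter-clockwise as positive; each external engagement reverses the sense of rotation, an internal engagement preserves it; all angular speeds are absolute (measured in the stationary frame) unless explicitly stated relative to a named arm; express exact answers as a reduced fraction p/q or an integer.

47/30

planetary set (17T centre, 15T on arm, 47T internal) — Willis relation
ring teeth: 17 + 2·15 = 47
17(ω_sun−ω_arm) = −47(ω_ring−ω_arm),  ω_sun = 0, ω_ring = 1
17(0−ω_arm) = −47(1−ω_arm)  ⇒  64·ω_arm = 47  ⇒  ω_arm = 47/64
sun–planet mesh: 17·(0−47/64) = −15·(ω_p−ω_arm)  ⇒  ω_p−ω_arm = 799/960
ω_p = 47/64 + 799/960 = 47/30
exact speed ratio = 47/30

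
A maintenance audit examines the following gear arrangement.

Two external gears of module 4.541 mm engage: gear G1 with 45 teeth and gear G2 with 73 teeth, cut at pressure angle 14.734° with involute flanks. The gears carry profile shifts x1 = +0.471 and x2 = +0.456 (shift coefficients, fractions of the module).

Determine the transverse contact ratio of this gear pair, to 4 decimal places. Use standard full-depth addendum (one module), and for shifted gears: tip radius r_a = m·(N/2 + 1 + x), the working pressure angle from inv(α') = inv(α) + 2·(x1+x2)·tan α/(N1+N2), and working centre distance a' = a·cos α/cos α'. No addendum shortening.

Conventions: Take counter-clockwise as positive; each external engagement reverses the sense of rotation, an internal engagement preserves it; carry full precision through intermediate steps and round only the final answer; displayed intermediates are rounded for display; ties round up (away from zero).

recognized (one external pair, fixed centres): single-mesh tooth geometry, m = 4.541, N1 = 45, N2 = 73
base radii: r_b1 = 98.812762, r_b2 = 160.296258
tip radii: r_a1 = 108.852311, r_a2 = 172.358196
inv(α') = inv(14.734°) + 2·(+0.471+0.456)·tan α/(45+73) = 0.00995453  ⇒  α' = 17.55077°
a' = a·cos α / cos α' = 267.9190·cos 14.734°/cos 17.55077° = 271.759381
action lengths: √(r_a1²−r_b1²) = 45.660308, √(r_a2²−r_b2²) = 63.343962
base pitch p_b = π·m·cos α = 13.796864
CR = (45.660308 + 63.343962 − 271.759381·sin 17.55077°)/13.796864 = 1.960955
contact ratio ≈ 1.9610

1.9610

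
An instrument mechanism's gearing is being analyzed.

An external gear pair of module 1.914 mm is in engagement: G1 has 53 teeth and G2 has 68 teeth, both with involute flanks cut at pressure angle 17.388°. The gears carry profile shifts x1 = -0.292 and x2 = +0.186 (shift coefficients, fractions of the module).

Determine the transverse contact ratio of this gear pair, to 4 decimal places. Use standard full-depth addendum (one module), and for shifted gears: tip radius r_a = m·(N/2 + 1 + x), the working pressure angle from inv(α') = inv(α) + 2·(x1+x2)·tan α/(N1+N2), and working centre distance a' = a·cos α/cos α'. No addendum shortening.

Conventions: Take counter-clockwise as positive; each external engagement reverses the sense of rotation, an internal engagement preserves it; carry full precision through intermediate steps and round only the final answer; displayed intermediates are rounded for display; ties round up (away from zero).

topology: single-mesh involute geometry — m = 1.914, 53T/68T pair
base radii: r_b1 = 48.403199, r_b2 = 62.102218
tip radii: r_a1 = 52.076112, r_a2 = 67.346004
inv(α') = inv(17.388°) + 2·(-0.292+0.186)·tan α/(53+68) = 0.00912450  ⇒  α' = 17.06094°
a' = a·cos α / cos α' = 115.7970·cos 17.388°/cos 17.06094° = 115.592256
action lengths: √(r_a1²−r_b1²) = 19.210719, √(r_a2²−r_b2²) = 26.053767
base pitch p_b = π·m·cos α = 5.738232
CR = (19.210719 + 26.053767 − 115.592256·sin 17.06094°)/5.738232 = 1.978141
contact ratio ≈ 1.9781

1.9781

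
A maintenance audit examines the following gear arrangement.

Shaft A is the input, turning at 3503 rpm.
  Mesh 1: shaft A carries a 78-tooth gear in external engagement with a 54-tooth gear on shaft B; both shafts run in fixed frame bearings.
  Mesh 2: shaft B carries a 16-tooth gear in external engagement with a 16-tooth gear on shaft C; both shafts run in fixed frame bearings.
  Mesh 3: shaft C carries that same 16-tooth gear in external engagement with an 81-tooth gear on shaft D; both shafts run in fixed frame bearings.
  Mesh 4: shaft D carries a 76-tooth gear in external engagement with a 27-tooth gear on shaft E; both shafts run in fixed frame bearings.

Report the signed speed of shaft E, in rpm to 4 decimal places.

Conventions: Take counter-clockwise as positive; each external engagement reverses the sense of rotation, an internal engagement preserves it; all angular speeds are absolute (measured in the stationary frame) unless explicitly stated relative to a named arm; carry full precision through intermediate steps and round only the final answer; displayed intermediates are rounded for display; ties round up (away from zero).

+2813.3630 rpm

topology: fixed-axis compound train — 4 meshes, A→E
mesh 1 [78T→54T]: ω = 3503.0000×78/54 = 5059.8889 rpm, sense flips to −
mesh 2 [16T→16T]: ω = 5059.8889×16/16 = 5059.8889 rpm, sense flips to +
mesh 3 [16T→81T]: ω = 5059.8889×16/81 = 999.4842 rpm, sense flips to −
mesh 4 [76T→27T]: ω = 999.4842×76/27 = 2813.3630 rpm, sense flips to +
signed output speed = +2813.3630 rpm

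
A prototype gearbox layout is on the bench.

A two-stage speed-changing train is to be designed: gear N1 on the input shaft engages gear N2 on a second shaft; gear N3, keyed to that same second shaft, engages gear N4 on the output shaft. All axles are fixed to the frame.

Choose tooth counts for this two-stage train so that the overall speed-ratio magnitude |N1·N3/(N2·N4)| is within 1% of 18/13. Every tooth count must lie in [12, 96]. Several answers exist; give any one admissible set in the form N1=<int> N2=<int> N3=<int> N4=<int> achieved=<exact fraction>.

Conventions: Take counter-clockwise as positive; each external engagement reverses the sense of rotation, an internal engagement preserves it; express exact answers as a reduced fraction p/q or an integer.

N1=12 N2=13 N3=18 N4=12 achieved=18/13

2-stage fixed-axis compound train for ratio 18/13
target = 18/13 in lowest terms: an exact hit needs N1·N3 = k·18 and N2·N4 = k·13 for one integer k, every count in [12, 96]; additionally prefer no 1:1 stage (N1 ≠ N2, N3 ≠ N4)
k = 1…11: no 1:1-free in-range split of k·18 and k·13 into factor pairs; take k = 12
k = 12: N1·N3 = 216 = 12·18, N2·N4 = 156 = 13·12
achieved = 12·18/(13·12) = 18/13; |achieved − target| = 0 ≤ 9/650 ✓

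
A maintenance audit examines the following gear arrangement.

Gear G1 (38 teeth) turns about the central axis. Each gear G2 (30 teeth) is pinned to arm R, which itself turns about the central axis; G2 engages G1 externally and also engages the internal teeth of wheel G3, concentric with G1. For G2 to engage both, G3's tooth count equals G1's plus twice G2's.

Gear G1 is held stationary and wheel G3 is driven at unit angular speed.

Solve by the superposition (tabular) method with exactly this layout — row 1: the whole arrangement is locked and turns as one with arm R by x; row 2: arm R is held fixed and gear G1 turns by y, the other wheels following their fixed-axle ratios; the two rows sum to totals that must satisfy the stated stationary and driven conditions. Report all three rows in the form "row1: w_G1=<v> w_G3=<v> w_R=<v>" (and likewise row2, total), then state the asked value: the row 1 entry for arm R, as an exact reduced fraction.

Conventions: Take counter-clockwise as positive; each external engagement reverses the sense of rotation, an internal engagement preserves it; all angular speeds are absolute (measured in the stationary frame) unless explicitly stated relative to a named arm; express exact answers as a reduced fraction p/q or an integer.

planetary set (38T centre, 30T on arm, 98T internal) — Willis relation
row 1 — lock + rotate with arm: ω_sun = ω_ring = ω_arm = x
row 2 (arm held, sun turns y): ω_ring = −(38/98)·y, ω_arm = 0
boundary: total ω_sun = x + y = 0 and total ω_ring = x − (38/98)·y = 1  ⇒  y = -49/68, x = 49/68
row 2 ring = −(38/98)·(-49/68) = 19/68
totals (row 1 + row 2): sun 49/68 + (-49/68) = 0, ring 49/68 + 19/68 = 1, arm 49/68 + 0 = 49/68
asked cell (row1, arm) = 49/68

row1: w_G1=49/68 w_G3=49/68 w_R=49/68
row2: w_G1=-49/68 w_G3=19/68 w_R=0
total: w_G1=0 w_G3=1 w_R=49/68
asked value: 49/68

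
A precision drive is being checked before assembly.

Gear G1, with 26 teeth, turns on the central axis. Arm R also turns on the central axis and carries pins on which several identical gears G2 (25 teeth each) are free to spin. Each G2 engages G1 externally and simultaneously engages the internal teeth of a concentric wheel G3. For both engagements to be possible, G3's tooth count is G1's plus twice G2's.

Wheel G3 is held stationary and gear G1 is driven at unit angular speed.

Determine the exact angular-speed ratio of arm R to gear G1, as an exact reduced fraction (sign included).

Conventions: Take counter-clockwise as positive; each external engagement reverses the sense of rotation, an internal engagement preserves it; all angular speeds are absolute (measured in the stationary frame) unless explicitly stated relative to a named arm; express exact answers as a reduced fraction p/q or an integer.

13/51

class = planetary set [G3 = 26+2·25 = 76; Willis about the carrier]
ring teeth: 26 + 2·25 = 76
26(ω_sun−ω_arm) = −76(ω_ring−ω_arm),  ω_ring = 0, ω_sun = 1
26(1−ω_arm) = −76(0−ω_arm)  ⇒  102·ω_arm = 26  ⇒  ω_arm = 13/51
ω_out/ω_in = 13/51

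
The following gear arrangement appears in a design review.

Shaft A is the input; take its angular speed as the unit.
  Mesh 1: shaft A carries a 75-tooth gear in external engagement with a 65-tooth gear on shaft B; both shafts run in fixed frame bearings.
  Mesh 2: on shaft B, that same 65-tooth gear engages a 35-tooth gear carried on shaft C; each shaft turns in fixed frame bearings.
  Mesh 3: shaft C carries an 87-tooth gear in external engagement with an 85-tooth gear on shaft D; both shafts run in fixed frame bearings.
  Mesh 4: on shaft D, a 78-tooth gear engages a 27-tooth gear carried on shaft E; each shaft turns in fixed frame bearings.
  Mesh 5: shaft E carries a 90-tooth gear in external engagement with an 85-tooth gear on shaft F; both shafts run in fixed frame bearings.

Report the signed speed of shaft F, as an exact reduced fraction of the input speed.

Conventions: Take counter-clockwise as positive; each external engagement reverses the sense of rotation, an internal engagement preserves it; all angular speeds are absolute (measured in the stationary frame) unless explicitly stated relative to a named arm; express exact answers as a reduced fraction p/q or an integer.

-13572/2023

5-mesh fixed-axis compound train (all bearings frame-fixed)
mesh 1 [75T→65T]: |ω|/ω_in = 1×75/65 = 15/13, sense flips to −
mesh 2 [65T→35T]: |ω|/ω_in = (15/13)×65/35 = 15/7, sense flips to +
mesh 3 [87T→85T]: |ω|/ω_in = (15/7)×87/85 = 261/119, sense flips to −
mesh 4 [78T→27T]: |ω|/ω_in = (261/119)×78/27 = 754/119, sense flips to +
mesh 5 [90T→85T]: |ω|/ω_in = (754/119)×90/85 = 13572/2023, sense flips to −
signed output speed (× input speed) = -13572/2023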